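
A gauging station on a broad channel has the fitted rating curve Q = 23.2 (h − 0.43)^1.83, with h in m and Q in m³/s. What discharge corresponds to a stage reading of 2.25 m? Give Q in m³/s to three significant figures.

69.4 m³/s

Q = 23.2 × (2.25 − 0.43)^1.83 = 23.2 × 1.82^1.83 = 69.41 m³/s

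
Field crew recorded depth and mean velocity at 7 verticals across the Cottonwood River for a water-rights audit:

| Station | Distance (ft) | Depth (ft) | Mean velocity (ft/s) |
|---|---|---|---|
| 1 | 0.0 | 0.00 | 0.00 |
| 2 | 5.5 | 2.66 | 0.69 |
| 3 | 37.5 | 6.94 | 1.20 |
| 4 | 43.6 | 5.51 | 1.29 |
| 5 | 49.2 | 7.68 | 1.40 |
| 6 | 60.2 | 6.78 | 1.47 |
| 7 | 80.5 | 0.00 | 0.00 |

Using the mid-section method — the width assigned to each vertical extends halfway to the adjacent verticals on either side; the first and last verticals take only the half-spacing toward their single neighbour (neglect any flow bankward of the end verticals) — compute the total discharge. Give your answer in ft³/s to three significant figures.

w_2 = (37.5 − 0.0)/2 = 18.75 ft; q_2 = 0.69 × 2.66 × 18.75 = 34.41 ft³/s
w_3 = (43.6 − 5.5)/2 = 19.05 ft; q_3 = 1.20 × 6.94 × 19.05 = 158.6 ft³/s
w_4 = (49.2 − 37.5)/2 = 5.85 ft; q_4 = 1.29 × 5.51 × 5.85 = 41.58 ft³/s
w_5 = (60.2 − 43.6)/2 = 8.3 ft; q_5 = 1.40 × 7.68 × 8.3 = 89.24 ft³/s
w_6 = (80.5 − 49.2)/2 = 15.65 ft; q_6 = 1.47 × 6.78 × 15.65 = 156.0 ft³/s
Stations 1, 7 contribute zero (depth or velocity is 0).
Q = Σ qᵢ = 479.9 ft³/s

480 ft³/s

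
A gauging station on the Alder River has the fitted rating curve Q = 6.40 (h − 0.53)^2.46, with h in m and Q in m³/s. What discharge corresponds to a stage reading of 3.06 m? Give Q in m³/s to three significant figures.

Q = 6.40 × (3.06 − 0.53)^2.46 = 6.40 × 2.53^2.46 = 62.79 m³/s

62.8 m³/s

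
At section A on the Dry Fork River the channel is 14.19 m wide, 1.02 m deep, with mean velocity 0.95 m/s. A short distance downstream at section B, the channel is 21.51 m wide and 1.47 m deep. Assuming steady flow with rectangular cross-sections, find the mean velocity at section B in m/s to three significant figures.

0.435 m/s

Q = A₁V₁ = (14.19×1.02) × 0.95 = 13.75 m³/s
A₂ = 21.51 × 1.47 = 31.62 m²
V₂ = Q/A₂ = 13.75/31.62 = 0.4349 m/s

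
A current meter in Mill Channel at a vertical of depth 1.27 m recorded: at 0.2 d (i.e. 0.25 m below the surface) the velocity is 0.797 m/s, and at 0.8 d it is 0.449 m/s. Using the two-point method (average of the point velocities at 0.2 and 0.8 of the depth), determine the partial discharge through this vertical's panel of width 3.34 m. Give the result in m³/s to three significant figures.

v̄ = (0.797 + 0.449) / 2 = 0.6230 m/s
q = v̄ × d × w = 0.6230 × 1.27 × 3.34 = 2.643 m³/s

2.64 m³/s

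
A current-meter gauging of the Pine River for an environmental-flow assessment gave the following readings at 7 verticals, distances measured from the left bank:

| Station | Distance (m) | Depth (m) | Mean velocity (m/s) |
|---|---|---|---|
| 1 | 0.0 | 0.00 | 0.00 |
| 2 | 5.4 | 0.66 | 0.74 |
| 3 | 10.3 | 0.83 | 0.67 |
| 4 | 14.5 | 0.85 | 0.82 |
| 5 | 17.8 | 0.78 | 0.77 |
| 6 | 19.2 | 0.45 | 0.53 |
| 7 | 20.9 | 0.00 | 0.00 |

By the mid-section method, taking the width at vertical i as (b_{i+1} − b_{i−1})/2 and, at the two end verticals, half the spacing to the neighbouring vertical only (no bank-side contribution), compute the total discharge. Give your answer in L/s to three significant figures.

w_2 = (10.3 − 0.0)/2 = 5.15 m; q_2 = 0.74 × 0.66 × 5.15 = 2.515 m³/s
w_3 = (14.5 − 5.4)/2 = 4.55 m; q_3 = 0.67 × 0.83 × 4.55 = 2.530 m³/s
w_4 = (17.8 − 10.3)/2 = 3.75 m; q_4 = 0.82 × 0.85 × 3.75 = 2.614 m³/s
w_5 = (19.2 − 14.5)/2 = 2.35 m; q_5 = 0.77 × 0.78 × 2.35 = 1.411 m³/s
w_6 = (20.9 − 17.8)/2 = 1.55 m; q_6 = 0.53 × 0.45 × 1.55 = 0.3697 m³/s
Stations 1, 7 contribute zero (depth or velocity is 0).
Q = Σ qᵢ = 9.440 m³/s
= 9.440 × 1000 = 9440 L/s

9440 L/s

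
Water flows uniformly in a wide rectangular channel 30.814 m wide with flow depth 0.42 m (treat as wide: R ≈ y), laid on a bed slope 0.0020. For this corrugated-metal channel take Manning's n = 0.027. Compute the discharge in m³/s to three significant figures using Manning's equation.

12.0 m³/s

A = b·y = 30.814 × 0.42 = 12.94 m²
Wide channel: R ≈ y = 0.42 m
Q = (1/n)·A·R^(2/3)·S^(1/2) = (1/0.027) × 12.94 × 0.4200^(2/3) × 0.0020^(1/2) = 12.02 m³/s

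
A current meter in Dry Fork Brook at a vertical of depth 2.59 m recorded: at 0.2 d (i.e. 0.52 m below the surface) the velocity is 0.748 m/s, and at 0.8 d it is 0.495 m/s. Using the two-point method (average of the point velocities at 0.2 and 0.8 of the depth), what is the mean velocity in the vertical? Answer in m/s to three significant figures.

v̄ = (0.748 + 0.495) / 2 = 0.6215 m/s

0.622 m/s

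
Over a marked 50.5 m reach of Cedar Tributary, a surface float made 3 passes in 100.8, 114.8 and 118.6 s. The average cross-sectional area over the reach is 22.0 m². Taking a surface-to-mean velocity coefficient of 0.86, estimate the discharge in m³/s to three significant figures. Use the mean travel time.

t̄ = (100.8 + 114.8 + 118.6) / 3 = 111.4 s
v_surface = L / t̄ = 50.5 / 111.4 = 0.4533 m/s
v_mean = 0.86 × 0.4533 = 0.3899 m/s
Q = A × v_mean = 22.0 × 0.3899 = 8.577 m³/s

8.58 m³/s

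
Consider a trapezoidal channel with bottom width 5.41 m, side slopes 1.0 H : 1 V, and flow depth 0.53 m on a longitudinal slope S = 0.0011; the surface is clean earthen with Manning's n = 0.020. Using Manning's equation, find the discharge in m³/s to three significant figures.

A = (b + z·y)·y = (5.41 + 1.0×0.53)×0.53 = 3.148 m²
P = b + 2y√(1+z²) = 5.41 + 2×0.53×√(1+1.0²) = 6.909 m
R = A/P = 3.148/6.909 = 0.4557 m
Q = (1/n)·A·R^(2/3)·S^(1/2) = (1/0.020) × 3.148 × 0.4557^(2/3) × 0.0011^(1/2) = 3.091 m³/s

3.09 m³/s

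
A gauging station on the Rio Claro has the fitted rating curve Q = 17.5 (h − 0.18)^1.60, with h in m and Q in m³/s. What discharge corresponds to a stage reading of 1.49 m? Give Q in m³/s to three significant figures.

27.0 m³/s

Q = 17.5 × (1.49 − 0.18)^1.60 = 17.5 × 1.31^1.60 = 26.96 m³/s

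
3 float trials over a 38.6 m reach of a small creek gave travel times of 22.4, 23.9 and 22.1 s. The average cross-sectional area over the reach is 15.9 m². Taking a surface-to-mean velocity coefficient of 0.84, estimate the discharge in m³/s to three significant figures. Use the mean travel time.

22.6 m³/s

t̄ = (22.4 + 23.9 + 22.1) / 3 = 22.8 s
v_surface = L / t̄ = 38.6 / 22.8 = 1.693 m/s
v_mean = 0.84 × 1.693 = 1.422 m/s
Q = A × v_mean = 15.9 × 1.422 = 22.61 m³/s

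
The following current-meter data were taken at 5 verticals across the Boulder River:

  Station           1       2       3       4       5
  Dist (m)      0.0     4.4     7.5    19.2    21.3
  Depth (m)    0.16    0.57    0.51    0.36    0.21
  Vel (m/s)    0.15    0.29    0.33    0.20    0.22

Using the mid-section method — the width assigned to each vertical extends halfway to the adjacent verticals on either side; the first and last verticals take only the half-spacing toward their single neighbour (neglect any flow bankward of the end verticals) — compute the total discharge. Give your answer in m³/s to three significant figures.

w_1 = (4.4 − 0.0)/2 = 2.2 m; q_1 = 0.15 × 0.16 × 2.2 = 0.05280 m³/s
w_2 = (7.5 − 0.0)/2 = 3.75 m; q_2 = 0.29 × 0.57 × 3.75 = 0.6199 m³/s
w_3 = (19.2 − 4.4)/2 = 7.4 m; q_3 = 0.33 × 0.51 × 7.4 = 1.245 m³/s
w_4 = (21.3 − 7.5)/2 = 6.9 m; q_4 = 0.20 × 0.36 × 6.9 = 0.4968 m³/s
w_5 = (21.3 − 19.2)/2 = 1.05 m; q_5 = 0.22 × 0.21 × 1.05 = 0.04851 m³/s
Q = Σ qᵢ = 2.463 m³/s

2.46 m³/s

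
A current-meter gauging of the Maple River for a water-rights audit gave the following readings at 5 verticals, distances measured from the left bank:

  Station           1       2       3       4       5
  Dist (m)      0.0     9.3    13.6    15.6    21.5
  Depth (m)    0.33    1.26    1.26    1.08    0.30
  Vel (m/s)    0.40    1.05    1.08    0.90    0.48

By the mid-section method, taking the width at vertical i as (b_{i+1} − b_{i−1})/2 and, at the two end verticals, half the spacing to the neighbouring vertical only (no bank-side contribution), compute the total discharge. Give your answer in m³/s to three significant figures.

18.2 m³/s

w_1 = (9.3 − 0.0)/2 = 4.65 m; q_1 = 0.40 × 0.33 × 4.65 = 0.6138 m³/s
w_2 = (13.6 − 0.0)/2 = 6.8 m; q_2 = 1.05 × 1.26 × 6.8 = 8.996 m³/s
w_3 = (15.6 − 9.3)/2 = 3.15 m; q_3 = 1.08 × 1.26 × 3.15 = 4.287 m³/s
w_4 = (21.5 − 13.6)/2 = 3.95 m; q_4 = 0.90 × 1.08 × 3.95 = 3.839 m³/s
w_5 = (21.5 − 15.6)/2 = 2.95 m; q_5 = 0.48 × 0.30 × 2.95 = 0.4248 m³/s
Q = Σ qᵢ = 18.16 m³/s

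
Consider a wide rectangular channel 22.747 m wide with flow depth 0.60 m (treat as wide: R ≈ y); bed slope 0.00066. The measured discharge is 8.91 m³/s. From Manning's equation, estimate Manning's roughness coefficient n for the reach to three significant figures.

0.0280

A = b·y = 22.747 × 0.60 = 13.65 m²
Wide channel: R ≈ y = 0.60 m
n = (1/Q)·A·R^(2/3)·S^(1/2) = (1/8.91) × 13.65 × 0.7114 × 0.02569 = 0.02799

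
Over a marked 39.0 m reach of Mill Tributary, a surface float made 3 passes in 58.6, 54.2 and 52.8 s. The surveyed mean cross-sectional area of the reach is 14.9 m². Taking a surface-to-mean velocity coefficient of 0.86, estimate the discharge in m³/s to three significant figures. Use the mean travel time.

t̄ = (58.6 + 54.2 + 52.8) / 3 = 55.2 s
v_surface = L / t̄ = 39.0 / 55.2 = 0.7065 m/s
v_mean = 0.86 × 0.7065 = 0.6076 m/s
Q = A × v_mean = 14.9 × 0.6076 = 9.053 m³/s

9.05 m³/s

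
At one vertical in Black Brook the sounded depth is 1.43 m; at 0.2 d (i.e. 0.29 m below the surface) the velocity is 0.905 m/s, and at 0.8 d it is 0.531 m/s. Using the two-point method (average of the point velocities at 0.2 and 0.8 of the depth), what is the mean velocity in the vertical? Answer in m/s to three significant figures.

0.718 m/s

v̄ = (0.905 + 0.531) / 2 = 0.7180 m/s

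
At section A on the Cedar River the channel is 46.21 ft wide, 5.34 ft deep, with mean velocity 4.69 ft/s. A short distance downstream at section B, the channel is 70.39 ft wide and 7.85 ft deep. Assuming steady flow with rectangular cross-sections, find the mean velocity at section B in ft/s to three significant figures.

Q = A₁V₁ = (46.21×5.34) × 4.69 = 1157 ft³/s
A₂ = 70.39 × 7.85 = 552.6 ft²
V₂ = Q/A₂ = 1157/552.6 = 2.094 ft/s

2.09 ft/s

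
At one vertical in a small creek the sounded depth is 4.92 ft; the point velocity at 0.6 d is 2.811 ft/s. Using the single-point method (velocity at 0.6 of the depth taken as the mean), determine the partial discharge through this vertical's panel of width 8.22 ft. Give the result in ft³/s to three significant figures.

114 ft³/s

v̄ = v₀.₆ = 2.811 ft/s
q = v̄ × d × w = 2.811 × 4.92 × 8.22 = 113.7 ft³/s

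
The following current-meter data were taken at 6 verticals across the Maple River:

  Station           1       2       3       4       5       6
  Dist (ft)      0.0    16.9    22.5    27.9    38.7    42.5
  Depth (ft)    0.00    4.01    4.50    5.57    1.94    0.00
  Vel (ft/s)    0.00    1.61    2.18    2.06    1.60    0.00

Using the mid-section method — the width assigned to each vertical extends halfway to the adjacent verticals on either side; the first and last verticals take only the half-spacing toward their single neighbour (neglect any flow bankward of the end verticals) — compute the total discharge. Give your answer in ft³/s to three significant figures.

w_2 = (22.5 − 0.0)/2 = 11.25 ft; q_2 = 1.61 × 4.01 × 11.25 = 72.63 ft³/s
w_3 = (27.9 − 16.9)/2 = 5.5 ft; q_3 = 2.18 × 4.50 × 5.5 = 53.96 ft³/s
w_4 = (38.7 − 22.5)/2 = 8.1 ft; q_4 = 2.06 × 5.57 × 8.1 = 92.94 ft³/s
w_5 = (42.5 − 27.9)/2 = 7.3 ft; q_5 = 1.60 × 1.94 × 7.3 = 22.66 ft³/s
Stations 1, 6 contribute zero (depth or velocity is 0).
Q = Σ qᵢ = 242.2 ft³/s

242 ft³/s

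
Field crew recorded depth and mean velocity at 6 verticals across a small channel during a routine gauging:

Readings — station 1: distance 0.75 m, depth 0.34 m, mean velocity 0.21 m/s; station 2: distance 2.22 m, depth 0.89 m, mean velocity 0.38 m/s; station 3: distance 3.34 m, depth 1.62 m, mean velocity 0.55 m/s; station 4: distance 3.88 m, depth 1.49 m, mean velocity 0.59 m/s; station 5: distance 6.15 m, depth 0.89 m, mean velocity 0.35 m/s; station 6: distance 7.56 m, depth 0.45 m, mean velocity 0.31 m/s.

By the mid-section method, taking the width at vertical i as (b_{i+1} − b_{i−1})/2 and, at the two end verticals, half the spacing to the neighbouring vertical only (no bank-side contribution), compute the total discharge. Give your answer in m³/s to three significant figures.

w_1 = (2.22 − 0.75)/2 = 0.735 m; q_1 = 0.21 × 0.34 × 0.735 = 0.05248 m³/s
w_2 = (3.34 − 0.75)/2 = 1.295 m; q_2 = 0.38 × 0.89 × 1.295 = 0.4380 m³/s
w_3 = (3.88 − 2.22)/2 = 0.83 m; q_3 = 0.55 × 1.62 × 0.83 = 0.7395 m³/s
w_4 = (6.15 − 3.34)/2 = 1.405 m; q_4 = 0.59 × 1.49 × 1.405 = 1.235 m³/s
w_5 = (7.56 − 3.88)/2 = 1.84 m; q_5 = 0.35 × 0.89 × 1.84 = 0.5732 m³/s
w_6 = (7.56 − 6.15)/2 = 0.705 m; q_6 = 0.31 × 0.45 × 0.705 = 0.09835 m³/s
Q = Σ qᵢ = 3.137 m³/s

3.14 m³/s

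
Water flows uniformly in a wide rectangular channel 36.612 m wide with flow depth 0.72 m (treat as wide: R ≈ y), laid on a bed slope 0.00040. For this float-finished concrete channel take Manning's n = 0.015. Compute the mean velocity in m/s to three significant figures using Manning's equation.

1.07 m/s

A = b·y = 36.612 × 0.72 = 26.36 m²
Wide channel: R ≈ y = 0.72 m
Q = (1/n)·A·R^(2/3)·S^(1/2) = (1/0.015) × 26.36 × 0.7200^(2/3) × 0.00040^(1/2) = 28.23 m³/s
V = Q/A = 28.23/26.36 = 1.071 m/s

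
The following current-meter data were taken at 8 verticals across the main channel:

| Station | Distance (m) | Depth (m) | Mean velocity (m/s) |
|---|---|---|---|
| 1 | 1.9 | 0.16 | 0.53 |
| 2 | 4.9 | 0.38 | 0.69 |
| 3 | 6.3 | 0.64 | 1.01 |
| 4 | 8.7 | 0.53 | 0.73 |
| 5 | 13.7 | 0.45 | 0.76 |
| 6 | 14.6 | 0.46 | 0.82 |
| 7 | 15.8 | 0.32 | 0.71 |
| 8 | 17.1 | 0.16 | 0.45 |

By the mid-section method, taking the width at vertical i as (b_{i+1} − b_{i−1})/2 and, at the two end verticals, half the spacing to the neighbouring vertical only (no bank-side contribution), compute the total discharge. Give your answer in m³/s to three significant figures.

5.10 m³/s

w_1 = (4.9 − 1.9)/2 = 1.5 m; q_1 = 0.53 × 0.16 × 1.5 = 0.1272 m³/s
w_2 = (6.3 − 1.9)/2 = 2.2 m; q_2 = 0.69 × 0.38 × 2.2 = 0.5768 m³/s
w_3 = (8.7 − 4.9)/2 = 1.9 m; q_3 = 1.01 × 0.64 × 1.9 = 1.228 m³/s
w_4 = (13.7 − 6.3)/2 = 3.7 m; q_4 = 0.73 × 0.53 × 3.7 = 1.432 m³/s
w_5 = (14.6 − 8.7)/2 = 2.95 m; q_5 = 0.76 × 0.45 × 2.95 = 1.009 m³/s
w_6 = (15.8 − 13.7)/2 = 1.05 m; q_6 = 0.82 × 0.46 × 1.05 = 0.3961 m³/s
w_7 = (17.1 − 14.6)/2 = 1.25 m; q_7 = 0.71 × 0.32 × 1.25 = 0.2840 m³/s
w_8 = (17.1 − 15.8)/2 = 0.65 m; q_8 = 0.45 × 0.16 × 0.65 = 0.04680 m³/s
Q = Σ qᵢ = 5.099 m³/s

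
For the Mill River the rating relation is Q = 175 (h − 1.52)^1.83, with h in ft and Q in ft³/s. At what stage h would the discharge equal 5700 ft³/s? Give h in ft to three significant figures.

h − h₀ = (Q/C)^(1/b) = (5700/175)^(1/1.83) = 6.709 ft
h = 1.52 + 6.709 = 8.229 ft

8.23 ft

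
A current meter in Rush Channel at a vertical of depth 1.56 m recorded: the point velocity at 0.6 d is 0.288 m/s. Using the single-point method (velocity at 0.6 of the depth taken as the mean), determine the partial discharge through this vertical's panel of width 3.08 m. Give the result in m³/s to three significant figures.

1.38 m³/s

v̄ = v₀.₆ = 0.288 m/s
q = v̄ × d × w = 0.2880 × 1.56 × 3.08 = 1.384 m³/s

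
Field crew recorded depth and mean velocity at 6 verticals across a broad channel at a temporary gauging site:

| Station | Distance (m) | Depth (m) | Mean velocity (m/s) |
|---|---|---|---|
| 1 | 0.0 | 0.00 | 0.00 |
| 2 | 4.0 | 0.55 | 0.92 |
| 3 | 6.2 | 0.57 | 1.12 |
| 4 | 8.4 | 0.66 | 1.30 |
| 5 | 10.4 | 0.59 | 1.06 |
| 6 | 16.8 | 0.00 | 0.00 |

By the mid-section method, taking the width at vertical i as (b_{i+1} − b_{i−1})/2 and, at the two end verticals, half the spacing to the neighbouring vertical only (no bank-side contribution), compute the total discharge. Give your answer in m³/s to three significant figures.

w_2 = (6.2 − 0.0)/2 = 3.1 m; q_2 = 0.92 × 0.55 × 3.1 = 1.569 m³/s
w_3 = (8.4 − 4.0)/2 = 2.2 m; q_3 = 1.12 × 0.57 × 2.2 = 1.404 m³/s
w_4 = (10.4 − 6.2)/2 = 2.1 m; q_4 = 1.30 × 0.66 × 2.1 = 1.802 m³/s
w_5 = (16.8 − 8.4)/2 = 4.2 m; q_5 = 1.06 × 0.59 × 4.2 = 2.627 m³/s
Stations 1, 6 contribute zero (depth or velocity is 0).
Q = Σ qᵢ = 7.402 m³/s

7.40 m³/s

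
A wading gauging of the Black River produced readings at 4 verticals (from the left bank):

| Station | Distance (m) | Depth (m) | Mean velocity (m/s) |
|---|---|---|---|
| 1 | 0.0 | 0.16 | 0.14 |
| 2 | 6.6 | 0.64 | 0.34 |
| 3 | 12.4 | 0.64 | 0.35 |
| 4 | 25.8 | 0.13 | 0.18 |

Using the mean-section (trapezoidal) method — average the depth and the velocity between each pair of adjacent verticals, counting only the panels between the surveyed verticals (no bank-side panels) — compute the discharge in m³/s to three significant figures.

Panel 1-2: Δb = 6.6 m, d̄ = (0.16+0.64)/2 = 0.4, v̄ = (0.14+0.34)/2 = 0.24 → q = 6.6×0.4×0.24 = 0.6336 m³/s
Panel 2-3: Δb = 5.8 m, d̄ = (0.64+0.64)/2 = 0.64, v̄ = (0.34+0.35)/2 = 0.345 → q = 5.8×0.64×0.345 = 1.281 m³/s
Panel 3-4: Δb = 13.4 m, d̄ = (0.64+0.13)/2 = 0.385, v̄ = (0.35+0.18)/2 = 0.265 → q = 13.4×0.385×0.265 = 1.367 m³/s
Q = Σ q = 3.281 m³/s

3.28 m³/s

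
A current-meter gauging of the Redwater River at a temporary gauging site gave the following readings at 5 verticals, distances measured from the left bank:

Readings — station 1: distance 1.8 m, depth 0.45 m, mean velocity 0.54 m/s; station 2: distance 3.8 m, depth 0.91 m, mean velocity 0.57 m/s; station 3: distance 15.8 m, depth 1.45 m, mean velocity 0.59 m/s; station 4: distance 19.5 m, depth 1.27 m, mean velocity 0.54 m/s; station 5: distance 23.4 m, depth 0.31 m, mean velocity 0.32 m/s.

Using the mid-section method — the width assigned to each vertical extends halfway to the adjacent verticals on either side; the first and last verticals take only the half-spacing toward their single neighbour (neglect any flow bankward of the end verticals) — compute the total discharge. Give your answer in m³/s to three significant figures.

13.4 m³/s

w_1 = (3.8 − 1.8)/2 = 1 m; q_1 = 0.54 × 0.45 × 1 = 0.2430 m³/s
w_2 = (15.8 − 1.8)/2 = 7 m; q_2 = 0.57 × 0.91 × 7 = 3.631 m³/s
w_3 = (19.5 − 3.8)/2 = 7.85 m; q_3 = 0.59 × 1.45 × 7.85 = 6.716 m³/s
w_4 = (23.4 − 15.8)/2 = 3.8 m; q_4 = 0.54 × 1.27 × 3.8 = 2.606 m³/s
w_5 = (23.4 − 19.5)/2 = 1.95 m; q_5 = 0.32 × 0.31 × 1.95 = 0.1934 m³/s
Q = Σ qᵢ = 13.39 m³/s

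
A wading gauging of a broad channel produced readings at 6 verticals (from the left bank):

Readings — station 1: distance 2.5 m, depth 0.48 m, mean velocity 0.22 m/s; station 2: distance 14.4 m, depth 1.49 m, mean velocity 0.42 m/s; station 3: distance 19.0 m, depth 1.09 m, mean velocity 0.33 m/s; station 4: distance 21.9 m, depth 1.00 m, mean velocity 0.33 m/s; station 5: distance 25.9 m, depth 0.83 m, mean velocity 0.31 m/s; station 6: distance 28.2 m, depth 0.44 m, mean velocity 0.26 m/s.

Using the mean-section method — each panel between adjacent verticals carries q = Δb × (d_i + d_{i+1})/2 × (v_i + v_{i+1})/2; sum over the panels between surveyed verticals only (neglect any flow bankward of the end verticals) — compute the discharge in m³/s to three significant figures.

Panel 1-2: Δb = 11.9 m, d̄ = (0.48+1.49)/2 = 0.985, v̄ = (0.22+0.42)/2 = 0.32 → q = 11.9×0.985×0.32 = 3.751 m³/s
Panel 2-3: Δb = 4.6 m, d̄ = (1.49+1.09)/2 = 1.29, v̄ = (0.42+0.33)/2 = 0.375 → q = 4.6×1.29×0.375 = 2.225 m³/s
Panel 3-4: Δb = 2.9 m, d̄ = (1.09+1.00)/2 = 1.045, v̄ = (0.33+0.33)/2 = 0.33 → q = 2.9×1.045×0.33 = 1.000 m³/s
Panel 4-5: Δb = 4 m, d̄ = (1.00+0.83)/2 = 0.915, v̄ = (0.33+0.31)/2 = 0.32 → q = 4×0.915×0.32 = 1.171 m³/s
Panel 5-6: Δb = 2.3 m, d̄ = (0.83+0.44)/2 = 0.635, v̄ = (0.31+0.26)/2 = 0.285 → q = 2.3×0.635×0.285 = 0.4162 m³/s
Q = Σ q = 8.564 m³/s

8.56 m³/s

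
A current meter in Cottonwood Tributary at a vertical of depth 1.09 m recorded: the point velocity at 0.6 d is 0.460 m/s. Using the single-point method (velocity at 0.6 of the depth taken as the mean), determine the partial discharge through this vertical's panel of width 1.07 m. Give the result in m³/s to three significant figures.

0.536 m³/s

v̄ = v₀.₆ = 0.460 m/s
q = v̄ × d × w = 0.4600 × 1.09 × 1.07 = 0.5365 m³/s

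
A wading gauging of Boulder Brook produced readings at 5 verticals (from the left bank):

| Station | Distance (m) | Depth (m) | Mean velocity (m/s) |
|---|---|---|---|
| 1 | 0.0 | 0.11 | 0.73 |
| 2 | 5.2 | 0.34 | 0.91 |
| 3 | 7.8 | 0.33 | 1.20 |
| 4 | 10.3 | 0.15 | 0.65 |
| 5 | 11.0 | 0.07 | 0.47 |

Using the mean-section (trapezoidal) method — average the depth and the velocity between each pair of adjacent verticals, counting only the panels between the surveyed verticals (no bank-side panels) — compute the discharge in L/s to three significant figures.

2480 L/s

Panel 1-2: Δb = 5.2 m, d̄ = (0.11+0.34)/2 = 0.225, v̄ = (0.73+0.91)/2 = 0.82 → q = 5.2×0.225×0.82 = 0.9594 m³/s
Panel 2-3: Δb = 2.6 m, d̄ = (0.34+0.33)/2 = 0.335, v̄ = (0.91+1.20)/2 = 1.055 → q = 2.6×0.335×1.055 = 0.9189 m³/s
Panel 3-4: Δb = 2.5 m, d̄ = (0.33+0.15)/2 = 0.24, v̄ = (1.20+0.65)/2 = 0.925 → q = 2.5×0.24×0.925 = 0.5550 m³/s
Panel 4-5: Δb = 0.7 m, d̄ = (0.15+0.07)/2 = 0.11, v̄ = (0.65+0.47)/2 = 0.56 → q = 0.7×0.11×0.56 = 0.04312 m³/s
Q = Σ q = 2.476 m³/s
= 2.476 × 1000 = 2476 L/s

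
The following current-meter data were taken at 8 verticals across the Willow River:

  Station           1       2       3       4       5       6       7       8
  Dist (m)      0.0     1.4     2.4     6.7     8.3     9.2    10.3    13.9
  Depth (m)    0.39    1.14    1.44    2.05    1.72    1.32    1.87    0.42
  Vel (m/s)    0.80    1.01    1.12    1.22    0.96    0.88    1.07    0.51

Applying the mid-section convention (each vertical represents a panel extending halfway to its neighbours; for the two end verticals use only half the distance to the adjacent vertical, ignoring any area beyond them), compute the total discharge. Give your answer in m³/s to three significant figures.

21.6 m³/s

w_1 = (1.4 − 0.0)/2 = 0.7 m; q_1 = 0.80 × 0.39 × 0.7 = 0.2184 m³/s
w_2 = (2.4 − 0.0)/2 = 1.2 m; q_2 = 1.01 × 1.14 × 1.2 = 1.382 m³/s
w_3 = (6.7 − 1.4)/2 = 2.65 m; q_3 = 1.12 × 1.44 × 2.65 = 4.274 m³/s
w_4 = (8.3 − 2.4)/2 = 2.95 m; q_4 = 1.22 × 2.05 × 2.95 = 7.378 m³/s
w_5 = (9.2 − 6.7)/2 = 1.25 m; q_5 = 0.96 × 1.72 × 1.25 = 2.064 m³/s
w_6 = (10.3 − 8.3)/2 = 1 m; q_6 = 0.88 × 1.32 × 1 = 1.162 m³/s
w_7 = (13.9 − 9.2)/2 = 2.35 m; q_7 = 1.07 × 1.87 × 2.35 = 4.702 m³/s
w_8 = (13.9 − 10.3)/2 = 1.8 m; q_8 = 0.51 × 0.42 × 1.8 = 0.3856 m³/s
Q = Σ qᵢ = 21.57 m³/s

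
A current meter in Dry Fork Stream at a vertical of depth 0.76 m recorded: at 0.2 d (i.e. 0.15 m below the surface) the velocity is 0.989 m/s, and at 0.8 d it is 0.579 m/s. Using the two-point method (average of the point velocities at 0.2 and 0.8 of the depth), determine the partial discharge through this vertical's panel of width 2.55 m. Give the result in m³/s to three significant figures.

v̄ = (0.989 + 0.579) / 2 = 0.7840 m/s
q = v̄ × d × w = 0.7840 × 0.76 × 2.55 = 1.519 m³/s

1.52 m³/s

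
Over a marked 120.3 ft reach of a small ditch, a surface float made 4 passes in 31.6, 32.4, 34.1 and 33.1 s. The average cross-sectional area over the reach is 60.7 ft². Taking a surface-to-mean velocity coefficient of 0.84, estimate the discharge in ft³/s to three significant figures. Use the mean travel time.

t̄ = (31.6 + 32.4 + 34.1 + 33.1) / 4 = 32.8 s
v_surface = L / t̄ = 120.3 / 32.8 = 3.668 ft/s
v_mean = 0.84 × 3.668 = 3.081 ft/s
Q = A × v_mean = 60.7 × 3.081 = 187.0 ft³/s

187 ft³/s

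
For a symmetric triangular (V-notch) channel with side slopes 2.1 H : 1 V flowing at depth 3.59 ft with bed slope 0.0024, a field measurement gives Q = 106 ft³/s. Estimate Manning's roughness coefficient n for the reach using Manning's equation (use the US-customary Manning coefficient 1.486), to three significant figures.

0.0256

A = z·y² = 2.1×3.59² = 27.07 ft²
P = 2y√(1+z²) = 2×3.59×√(1+2.1²) = 16.70 ft
R = A/P = 27.07/16.70 = 1.621 ft
n = (1.486/Q)·A·R^(2/3)·S^(1/2) = (1.486/106) × 27.07 × 1.380 × 0.04899 = 0.02565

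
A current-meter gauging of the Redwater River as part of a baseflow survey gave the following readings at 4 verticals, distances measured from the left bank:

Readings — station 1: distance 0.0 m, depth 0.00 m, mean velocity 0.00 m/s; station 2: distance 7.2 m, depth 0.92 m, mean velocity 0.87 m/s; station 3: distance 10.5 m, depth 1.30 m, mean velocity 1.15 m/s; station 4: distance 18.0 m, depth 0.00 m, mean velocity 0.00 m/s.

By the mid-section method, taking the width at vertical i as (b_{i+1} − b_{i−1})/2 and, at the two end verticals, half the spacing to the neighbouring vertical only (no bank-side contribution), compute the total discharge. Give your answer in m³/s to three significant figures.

w_2 = (10.5 − 0.0)/2 = 5.25 m; q_2 = 0.87 × 0.92 × 5.25 = 4.202 m³/s
w_3 = (18.0 − 7.2)/2 = 5.4 m; q_3 = 1.15 × 1.30 × 5.4 = 8.073 m³/s
Stations 1, 4 contribute zero (depth or velocity is 0).
Q = Σ qᵢ = 12.28 m³/s

12.3 m³/s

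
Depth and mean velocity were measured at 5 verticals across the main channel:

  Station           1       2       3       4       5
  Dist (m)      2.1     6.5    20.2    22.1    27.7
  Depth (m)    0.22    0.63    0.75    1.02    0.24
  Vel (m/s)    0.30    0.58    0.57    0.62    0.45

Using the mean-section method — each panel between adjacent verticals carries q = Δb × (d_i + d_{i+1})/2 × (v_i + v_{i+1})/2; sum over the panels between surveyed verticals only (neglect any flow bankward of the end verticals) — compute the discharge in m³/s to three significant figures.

9.15 m³/s

Panel 1-2: Δb = 4.4 m, d̄ = (0.22+0.63)/2 = 0.425, v̄ = (0.30+0.58)/2 = 0.44 → q = 4.4×0.425×0.44 = 0.8228 m³/s
Panel 2-3: Δb = 13.7 m, d̄ = (0.63+0.75)/2 = 0.69, v̄ = (0.58+0.57)/2 = 0.575 → q = 13.7×0.69×0.575 = 5.435 m³/s
Panel 3-4: Δb = 1.9 m, d̄ = (0.75+1.02)/2 = 0.885, v̄ = (0.57+0.62)/2 = 0.595 → q = 1.9×0.885×0.595 = 1.000 m³/s
Panel 4-5: Δb = 5.6 m, d̄ = (1.02+0.24)/2 = 0.63, v̄ = (0.62+0.45)/2 = 0.535 → q = 5.6×0.63×0.535 = 1.887 m³/s
Q = Σ q = 9.146 m³/s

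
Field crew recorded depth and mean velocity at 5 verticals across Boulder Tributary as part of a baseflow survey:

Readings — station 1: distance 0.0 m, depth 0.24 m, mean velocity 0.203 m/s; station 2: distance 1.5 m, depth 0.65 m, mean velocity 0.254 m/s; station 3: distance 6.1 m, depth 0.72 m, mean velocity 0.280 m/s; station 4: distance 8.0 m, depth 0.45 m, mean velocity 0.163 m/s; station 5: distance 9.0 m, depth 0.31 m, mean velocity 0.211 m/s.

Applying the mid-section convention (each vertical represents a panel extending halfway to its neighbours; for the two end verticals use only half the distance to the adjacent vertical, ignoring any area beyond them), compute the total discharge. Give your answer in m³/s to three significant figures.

1.33 m³/s

w_1 = (1.5 − 0.0)/2 = 0.75 m; q_1 = 0.203 × 0.24 × 0.75 = 0.03654 m³/s
w_2 = (6.1 − 0.0)/2 = 3.05 m; q_2 = 0.254 × 0.65 × 3.05 = 0.5036 m³/s
w_3 = (8.0 − 1.5)/2 = 3.25 m; q_3 = 0.280 × 0.72 × 3.25 = 0.6552 m³/s
w_4 = (9.0 − 6.1)/2 = 1.45 m; q_4 = 0.163 × 0.45 × 1.45 = 0.1064 m³/s
w_5 = (9.0 − 8.0)/2 = 0.5 m; q_5 = 0.211 × 0.31 × 0.5 = 0.03271 m³/s
Q = Σ qᵢ = 1.334 m³/s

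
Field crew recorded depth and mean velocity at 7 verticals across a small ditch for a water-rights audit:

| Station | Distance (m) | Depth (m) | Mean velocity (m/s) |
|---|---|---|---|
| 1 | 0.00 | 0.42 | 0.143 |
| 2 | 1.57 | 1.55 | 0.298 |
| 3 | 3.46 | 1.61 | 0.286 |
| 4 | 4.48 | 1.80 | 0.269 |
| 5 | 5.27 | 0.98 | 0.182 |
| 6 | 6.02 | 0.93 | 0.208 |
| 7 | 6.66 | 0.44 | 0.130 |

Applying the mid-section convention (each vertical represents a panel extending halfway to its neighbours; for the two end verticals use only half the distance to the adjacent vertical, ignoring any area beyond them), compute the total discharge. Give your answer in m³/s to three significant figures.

2.24 m³/s

w_1 = (1.57 − 0.00)/2 = 0.785 m; q_1 = 0.143 × 0.42 × 0.785 = 0.04715 m³/s
w_2 = (3.46 − 0.00)/2 = 1.73 m; q_2 = 0.298 × 1.55 × 1.73 = 0.7991 m³/s
w_3 = (4.48 − 1.57)/2 = 1.455 m; q_3 = 0.286 × 1.61 × 1.455 = 0.6700 m³/s
w_4 = (5.27 − 3.46)/2 = 0.905 m; q_4 = 0.269 × 1.80 × 0.905 = 0.4382 m³/s
w_5 = (6.02 − 4.48)/2 = 0.77 m; q_5 = 0.182 × 0.98 × 0.77 = 0.1373 m³/s
w_6 = (6.66 − 5.27)/2 = 0.695 m; q_6 = 0.208 × 0.93 × 0.695 = 0.1344 m³/s
w_7 = (6.66 − 6.02)/2 = 0.32 m; q_7 = 0.130 × 0.44 × 0.32 = 0.01830 m³/s
Q = Σ qᵢ = 2.244 m³/s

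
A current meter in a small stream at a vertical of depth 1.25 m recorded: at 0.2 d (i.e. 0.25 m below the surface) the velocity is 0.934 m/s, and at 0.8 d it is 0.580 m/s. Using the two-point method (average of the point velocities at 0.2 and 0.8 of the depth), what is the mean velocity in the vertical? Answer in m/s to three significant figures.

0.757 m/s

v̄ = (0.934 + 0.580) / 2 = 0.7570 m/s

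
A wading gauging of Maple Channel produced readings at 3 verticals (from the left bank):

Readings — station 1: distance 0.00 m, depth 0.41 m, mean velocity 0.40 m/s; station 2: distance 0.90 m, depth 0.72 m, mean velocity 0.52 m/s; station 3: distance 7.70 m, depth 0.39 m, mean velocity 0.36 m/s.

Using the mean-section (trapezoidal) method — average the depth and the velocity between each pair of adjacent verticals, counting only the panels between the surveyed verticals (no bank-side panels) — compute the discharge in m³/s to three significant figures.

Panel 1-2: Δb = 0.9 m, d̄ = (0.41+0.72)/2 = 0.565, v̄ = (0.40+0.52)/2 = 0.46 → q = 0.9×0.565×0.46 = 0.2339 m³/s
Panel 2-3: Δb = 6.8 m, d̄ = (0.72+0.39)/2 = 0.555, v̄ = (0.52+0.36)/2 = 0.44 → q = 6.8×0.555×0.44 = 1.661 m³/s
Q = Σ q = 1.894 m³/s

1.89 m³/s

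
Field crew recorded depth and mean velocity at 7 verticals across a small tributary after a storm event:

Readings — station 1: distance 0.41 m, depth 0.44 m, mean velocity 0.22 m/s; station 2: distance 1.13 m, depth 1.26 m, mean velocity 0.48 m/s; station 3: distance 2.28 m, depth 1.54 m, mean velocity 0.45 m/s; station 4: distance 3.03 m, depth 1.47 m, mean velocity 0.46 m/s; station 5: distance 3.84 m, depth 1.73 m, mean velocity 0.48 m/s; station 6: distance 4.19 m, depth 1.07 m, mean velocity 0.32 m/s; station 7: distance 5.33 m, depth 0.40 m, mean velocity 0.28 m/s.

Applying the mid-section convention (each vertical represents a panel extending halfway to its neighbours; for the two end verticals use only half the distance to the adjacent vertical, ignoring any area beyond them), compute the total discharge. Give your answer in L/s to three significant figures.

2590 L/s

w_1 = (1.13 − 0.41)/2 = 0.36 m; q_1 = 0.22 × 0.44 × 0.36 = 0.03485 m³/s
w_2 = (2.28 − 0.41)/2 = 0.935 m; q_2 = 0.48 × 1.26 × 0.935 = 0.5655 m³/s
w_3 = (3.03 − 1.13)/2 = 0.95 m; q_3 = 0.45 × 1.54 × 0.95 = 0.6584 m³/s
w_4 = (3.84 − 2.28)/2 = 0.78 m; q_4 = 0.46 × 1.47 × 0.78 = 0.5274 m³/s
w_5 = (4.19 − 3.03)/2 = 0.58 m; q_5 = 0.48 × 1.73 × 0.58 = 0.4816 m³/s
w_6 = (5.33 − 3.84)/2 = 0.745 m; q_6 = 0.32 × 1.07 × 0.745 = 0.2551 m³/s
w_7 = (5.33 − 4.19)/2 = 0.57 m; q_7 = 0.28 × 0.40 × 0.57 = 0.06384 m³/s
Q = Σ qᵢ = 2.587 m³/s
= 2.587 × 1000 = 2587 L/s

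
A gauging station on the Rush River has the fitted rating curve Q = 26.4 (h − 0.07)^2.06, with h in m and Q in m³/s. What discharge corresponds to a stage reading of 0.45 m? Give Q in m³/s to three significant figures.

Q = 26.4 × (0.45 − 0.07)^2.06 = 26.4 × 0.38^2.06 = 3.597 m³/s

3.60 m³/s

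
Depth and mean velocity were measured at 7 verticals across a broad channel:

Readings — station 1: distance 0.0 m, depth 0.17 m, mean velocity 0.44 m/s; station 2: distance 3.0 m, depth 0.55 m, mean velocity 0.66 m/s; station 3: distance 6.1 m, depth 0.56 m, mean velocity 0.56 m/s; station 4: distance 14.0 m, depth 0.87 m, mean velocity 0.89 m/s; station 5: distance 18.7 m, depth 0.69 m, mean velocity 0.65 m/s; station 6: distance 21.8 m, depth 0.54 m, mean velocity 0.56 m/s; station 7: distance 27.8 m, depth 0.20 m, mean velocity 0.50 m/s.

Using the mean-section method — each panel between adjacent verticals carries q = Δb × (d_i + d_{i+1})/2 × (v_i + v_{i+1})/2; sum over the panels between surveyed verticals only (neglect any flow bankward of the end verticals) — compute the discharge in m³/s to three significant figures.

10.9 m³/s

Panel 1-2: Δb = 3 m, d̄ = (0.17+0.55)/2 = 0.36, v̄ = (0.44+0.66)/2 = 0.55 → q = 3×0.36×0.55 = 0.5940 m³/s
Panel 2-3: Δb = 3.1 m, d̄ = (0.55+0.56)/2 = 0.555, v̄ = (0.66+0.56)/2 = 0.61 → q = 3.1×0.555×0.61 = 1.050 m³/s
Panel 3-4: Δb = 7.9 m, d̄ = (0.56+0.87)/2 = 0.715, v̄ = (0.56+0.89)/2 = 0.725 → q = 7.9×0.715×0.725 = 4.095 m³/s
Panel 4-5: Δb = 4.7 m, d̄ = (0.87+0.69)/2 = 0.78, v̄ = (0.89+0.65)/2 = 0.77 → q = 4.7×0.78×0.77 = 2.823 m³/s
Panel 5-6: Δb = 3.1 m, d̄ = (0.69+0.54)/2 = 0.615, v̄ = (0.65+0.56)/2 = 0.605 → q = 3.1×0.615×0.605 = 1.153 m³/s
Panel 6-7: Δb = 6 m, d̄ = (0.54+0.20)/2 = 0.37, v̄ = (0.56+0.50)/2 = 0.53 → q = 6×0.37×0.53 = 1.177 m³/s
Q = Σ q = 10.89 m³/s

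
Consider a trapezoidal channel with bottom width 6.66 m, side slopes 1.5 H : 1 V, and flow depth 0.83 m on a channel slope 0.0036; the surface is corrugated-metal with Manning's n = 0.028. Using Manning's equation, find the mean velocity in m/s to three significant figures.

A = (b + z·y)·y = (6.66 + 1.5×0.83)×0.83 = 6.561 m²
P = b + 2y√(1+z²) = 6.66 + 2×0.83×√(1+1.5²) = 9.653 m
R = A/P = 6.561/9.653 = 0.6797 m
Q = (1/n)·A·R^(2/3)·S^(1/2) = (1/0.028) × 6.561 × 0.6797^(2/3) × 0.0036^(1/2) = 10.87 m³/s
V = Q/A = 10.87/6.561 = 1.657 m/s

1.66 m/s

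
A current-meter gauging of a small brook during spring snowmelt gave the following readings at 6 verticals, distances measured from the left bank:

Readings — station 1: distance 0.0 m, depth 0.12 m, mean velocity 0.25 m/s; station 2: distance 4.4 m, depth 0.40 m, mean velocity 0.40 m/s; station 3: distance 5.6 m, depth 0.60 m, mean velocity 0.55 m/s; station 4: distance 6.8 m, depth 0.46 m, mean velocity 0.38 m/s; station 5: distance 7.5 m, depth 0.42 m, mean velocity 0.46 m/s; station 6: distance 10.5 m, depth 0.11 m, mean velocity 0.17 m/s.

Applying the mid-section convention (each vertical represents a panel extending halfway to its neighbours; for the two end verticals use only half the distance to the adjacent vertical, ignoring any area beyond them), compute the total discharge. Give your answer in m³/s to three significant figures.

w_1 = (4.4 − 0.0)/2 = 2.2 m; q_1 = 0.25 × 0.12 × 2.2 = 0.06600 m³/s
w_2 = (5.6 − 0.0)/2 = 2.8 m; q_2 = 0.40 × 0.40 × 2.8 = 0.4480 m³/s
w_3 = (6.8 − 4.4)/2 = 1.2 m; q_3 = 0.55 × 0.60 × 1.2 = 0.3960 m³/s
w_4 = (7.5 − 5.6)/2 = 0.95 m; q_4 = 0.38 × 0.46 × 0.95 = 0.1661 m³/s
w_5 = (10.5 − 6.8)/2 = 1.85 m; q_5 = 0.46 × 0.42 × 1.85 = 0.3574 m³/s
w_6 = (10.5 − 7.5)/2 = 1.5 m; q_6 = 0.17 × 0.11 × 1.5 = 0.02805 m³/s
Q = Σ qᵢ = 1.462 m³/s

1.46 m³/s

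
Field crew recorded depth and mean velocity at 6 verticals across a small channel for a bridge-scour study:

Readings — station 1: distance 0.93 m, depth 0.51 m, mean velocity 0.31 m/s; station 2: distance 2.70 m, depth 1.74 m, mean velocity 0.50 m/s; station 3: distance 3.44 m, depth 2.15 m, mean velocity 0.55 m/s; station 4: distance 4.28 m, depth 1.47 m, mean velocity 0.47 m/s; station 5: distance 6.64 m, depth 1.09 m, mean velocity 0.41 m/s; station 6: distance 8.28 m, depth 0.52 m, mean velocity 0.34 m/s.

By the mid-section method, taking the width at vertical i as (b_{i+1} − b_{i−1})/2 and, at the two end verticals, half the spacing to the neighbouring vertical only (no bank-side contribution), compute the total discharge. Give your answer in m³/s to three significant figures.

w_1 = (2.70 − 0.93)/2 = 0.885 m; q_1 = 0.31 × 0.51 × 0.885 = 0.1399 m³/s
w_2 = (3.44 − 0.93)/2 = 1.255 m; q_2 = 0.50 × 1.74 × 1.255 = 1.092 m³/s
w_3 = (4.28 − 2.70)/2 = 0.79 m; q_3 = 0.55 × 2.15 × 0.79 = 0.9342 m³/s
w_4 = (6.64 − 3.44)/2 = 1.6 m; q_4 = 0.47 × 1.47 × 1.6 = 1.105 m³/s
w_5 = (8.28 − 4.28)/2 = 2 m; q_5 = 0.41 × 1.09 × 2 = 0.8938 m³/s
w_6 = (8.28 − 6.64)/2 = 0.82 m; q_6 = 0.34 × 0.52 × 0.82 = 0.1450 m³/s
Q = Σ qᵢ = 4.310 m³/s

4.31 m³/s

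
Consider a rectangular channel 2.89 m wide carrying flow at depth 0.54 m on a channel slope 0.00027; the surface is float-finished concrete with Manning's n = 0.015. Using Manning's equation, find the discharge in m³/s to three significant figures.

A = b·y = 2.89 × 0.54 = 1.561 m²
P = b + 2y = 2.89 + 2×0.54 = 3.970 m
R = A/P = 1.561/3.970 = 0.3931 m
Q = (1/n)·A·R^(2/3)·S^(1/2) = (1/0.015) × 1.561 × 0.3931^(2/3) × 0.00027^(1/2) = 0.9174 m³/s

0.917 m³/s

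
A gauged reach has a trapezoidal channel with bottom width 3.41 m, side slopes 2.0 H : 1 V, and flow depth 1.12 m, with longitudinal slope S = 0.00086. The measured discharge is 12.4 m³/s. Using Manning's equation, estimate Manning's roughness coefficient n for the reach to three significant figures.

0.0124

A = (b + z·y)·y = (3.41 + 2.0×1.12)×1.12 = 6.328 m²
P = b + 2y√(1+z²) = 3.41 + 2×1.12×√(1+2.0²) = 8.419 m
R = A/P = 6.328/8.419 = 0.7517 m
n = (1/Q)·A·R^(2/3)·S^(1/2) = (1/12.4) × 6.328 × 0.8267 × 0.02933 = 0.01237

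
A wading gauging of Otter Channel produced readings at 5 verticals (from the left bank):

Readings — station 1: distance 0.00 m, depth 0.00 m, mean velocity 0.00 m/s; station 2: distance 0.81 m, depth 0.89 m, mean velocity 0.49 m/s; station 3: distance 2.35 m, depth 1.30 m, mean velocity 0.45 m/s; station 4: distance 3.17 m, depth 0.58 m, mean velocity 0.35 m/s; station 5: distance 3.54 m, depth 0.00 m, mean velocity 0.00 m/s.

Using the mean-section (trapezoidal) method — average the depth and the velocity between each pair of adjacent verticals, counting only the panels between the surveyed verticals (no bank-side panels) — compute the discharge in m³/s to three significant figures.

Panel 1-2: Δb = 0.81 m, d̄ = (0.00+0.89)/2 = 0.445, v̄ = (0.00+0.49)/2 = 0.245 → q = 0.81×0.445×0.245 = 0.08831 m³/s
Panel 2-3: Δb = 1.54 m, d̄ = (0.89+1.30)/2 = 1.095, v̄ = (0.49+0.45)/2 = 0.47 → q = 1.54×1.095×0.47 = 0.7926 m³/s
Panel 3-4: Δb = 0.82 m, d̄ = (1.30+0.58)/2 = 0.94, v̄ = (0.45+0.35)/2 = 0.4 → q = 0.82×0.94×0.4 = 0.3083 m³/s
Panel 4-5: Δb = 0.37 m, d̄ = (0.58+0.00)/2 = 0.29, v̄ = (0.35+0.00)/2 = 0.175 → q = 0.37×0.29×0.175 = 0.01878 m³/s
Q = Σ q = 1.208 m³/s

1.21 m³/s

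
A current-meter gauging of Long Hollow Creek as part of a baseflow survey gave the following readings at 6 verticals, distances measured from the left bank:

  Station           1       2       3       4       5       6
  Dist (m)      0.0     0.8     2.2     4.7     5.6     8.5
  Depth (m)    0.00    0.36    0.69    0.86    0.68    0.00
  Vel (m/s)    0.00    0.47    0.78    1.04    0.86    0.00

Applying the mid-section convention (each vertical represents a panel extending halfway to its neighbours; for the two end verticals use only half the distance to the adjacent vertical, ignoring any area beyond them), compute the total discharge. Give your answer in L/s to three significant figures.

w_2 = (2.2 − 0.0)/2 = 1.1 m; q_2 = 0.47 × 0.36 × 1.1 = 0.1861 m³/s
w_3 = (4.7 − 0.8)/2 = 1.95 m; q_3 = 0.78 × 0.69 × 1.95 = 1.049 m³/s
w_4 = (5.6 − 2.2)/2 = 1.7 m; q_4 = 1.04 × 0.86 × 1.7 = 1.520 m³/s
w_5 = (8.5 − 4.7)/2 = 1.9 m; q_5 = 0.86 × 0.68 × 1.9 = 1.111 m³/s
Stations 1, 6 contribute zero (depth or velocity is 0).
Q = Σ qᵢ = 3.867 m³/s
= 3.867 × 1000 = 3867 L/s

3870 L/s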